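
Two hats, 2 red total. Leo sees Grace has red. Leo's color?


Total red = 2, Grace = red
Red accounted for: 1
Remaining for Leo: 1
Leo's hat is red.

red


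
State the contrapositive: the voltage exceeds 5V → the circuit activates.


Original: If the voltage exceeds 5V, then the circuit activates
Contrapositive: If ¬Q, then ¬P
Negate Q: not (the circuit activates)
Negate P: not (the voltage exceeds 5V)

If not (the circuit activates), then not (the voltage exceeds 5V).


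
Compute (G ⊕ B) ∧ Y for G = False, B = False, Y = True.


G = False, B = False, Y = True
Step 1: G ⊕ B = False XOR False = False
Step 2: False ∧ Y = False AND True = False
XOR true when exactly one of G,B is true; then AND with Y.

False


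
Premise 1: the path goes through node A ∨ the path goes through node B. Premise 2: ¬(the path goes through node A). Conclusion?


Disjunctive syllogism: P ∨ Q, ¬P ⊢ Q
Disjunction: the path goes through node A ∨ the path goes through node B
We know it is not the case that the path goes through node A.
By disjunctive syllogism, the other disjunct must be true.

The path goes through node B


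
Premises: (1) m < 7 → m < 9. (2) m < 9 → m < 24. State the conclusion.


Hypothetical syllogism: P → Q, Q → R ⊢ P → R
Premise 1: m < 7 → m < 9
Premise 2: m < 9 → m < 24
Chain the implications: the middle term (m < 9) links the two.
Conclusion: If m < 7, then m < 24.

If m < 7, then m < 24.


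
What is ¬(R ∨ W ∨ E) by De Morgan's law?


De Morgan's law: ¬(P ∨ Q ∨ R) ≡ ¬P ∧ ¬Q ∧ ¬R
¬(R ∨ W ∨ E) = ¬R ∧ ¬W ∧ ¬E

¬R ∧ ¬W ∧ ¬E


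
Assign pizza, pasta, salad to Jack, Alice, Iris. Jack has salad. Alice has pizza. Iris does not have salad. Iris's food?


From clues:
  Alice → pizza
  Jack → salad
By elimination, Iris gets the remaining.

pasta


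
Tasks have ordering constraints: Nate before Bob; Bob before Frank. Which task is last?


Constraints: Nate before Bob; Bob before Frank
The last task can have nothing scheduled after it, so it must never appear on the left of a 'before'.
Tasks appearing before some other task: Nate, Bob.
The only task not in that list is Frank → it is last.

Frank


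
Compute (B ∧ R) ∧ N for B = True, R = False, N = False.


B = True, R = False, N = False
Step 1: B ∧ R = True AND False = False
Step 2: False ∧ N = False AND False = False
AND is true only when ALL operands are true.

False


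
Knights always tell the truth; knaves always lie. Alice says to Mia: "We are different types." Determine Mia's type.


Alice says: "We are different types."
Case 1: Alice is a Knight (truth-teller)
  Statement is true → they ARE different → Mia is a Knave
Case 2: Alice is a Knave (liar)
  Statement is false → they are NOT different → Mia is a Knave
In both cases, Mia is a Knave.

Knave


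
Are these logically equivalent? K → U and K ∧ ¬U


Expression 1: K → U
Expression 2: K ∧ ¬U
Truth table (K U | Expr1 Expr2):
  T T |   T     F   ← differ
  T F |   F     T   ← differ
  F T |   T     F   ← differ
  F F |   T     F   ← differ
Counterexample: K=T, U=T gives Expr1 = T but Expr2 = F, so the expressions are NOT logically equivalent.

No


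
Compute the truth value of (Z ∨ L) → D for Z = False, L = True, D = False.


Z = False, L = True, D = False
Step 1: Z ∨ L = False OR True = True
Step 2: (True) → D: false only when antecedent=True and D=False.
Result: False

False


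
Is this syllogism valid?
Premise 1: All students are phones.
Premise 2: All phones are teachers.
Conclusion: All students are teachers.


Premise 1: All students are phones.
Premise 2: All phones are teachers.
Conclusion: All students are teachers.
Barbara syllogism (AAA-1): All A are B, All B are C → All A are C.
Middle term (phones) distributed in premise 2.

Valid


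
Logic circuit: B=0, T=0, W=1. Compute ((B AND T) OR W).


B AND T = 0&0 = 0
0 OR 1 = 1

1


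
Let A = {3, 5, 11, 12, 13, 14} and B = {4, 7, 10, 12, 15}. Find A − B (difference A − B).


A = {3, 5, 11, 12, 13, 14}
B = {4, 7, 10, 12, 15}
Operation: difference A − B
In A but not B: 3, 5, 11, 13, 14

{3, 5, 11, 13, 14}


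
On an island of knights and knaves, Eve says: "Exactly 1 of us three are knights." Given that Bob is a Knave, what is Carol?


Eve claims exactly 1 knights among Eve, Bob, Carol.
Given: Bob is a Knave.

Case 1: Eve is a Knight (tells truth)
  Then exactly 1 of the three are knights.
  Counting Eve, Bob: 1 knight(s) so far. Need 0 more → Carol = Knave.
Case 2: Eve is a Knave (lies)
  Then the count is NOT 1.
  If Carol = Knight, count = 1 = 1 → claim would be true, contradicts lie.
  If Carol = Knave, count = 0 ≠ 1 → lie confirmed ✓

Carol is a Knave.

Knave


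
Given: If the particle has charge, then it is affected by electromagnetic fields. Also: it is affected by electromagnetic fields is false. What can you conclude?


Modus tollens: P → Q, ¬Q ⊢ ¬P
P: the particle has charge
Q: it is affected by electromagnetic fields
We have P → Q and Q is false.
By modus tollens, P must be false.

It is not the case that the particle has charge


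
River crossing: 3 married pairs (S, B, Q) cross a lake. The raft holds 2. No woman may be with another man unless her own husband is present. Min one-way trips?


Label couples S, B, Q (H = husband, W = wife).
Counting alone: 6 people, the raft carries 2 and someone must bring it back, so each round trip nets at most +1 on the far side until the last crossing → at least 9 trips. The jealousy constraint makes 9 impossible; the shortest valid schedule has 11:
1. WS+WB →  (far: WS,WB; near: HS,HB,HQ,WQ)
2. WS ←       (far: WB; near: HS,HB,HQ,WS,WQ)
3. WS+WQ →  (far: WS,WB,WQ; near: HS,HB,HQ)
4. WS ←       (far: WB,WQ; near: HS,HB,HQ,WS)
5. HB+HQ →  (far: HB,WB,HQ,WQ; near: HS,WS)
6. HB+WB ←  (far: HQ,WQ; near: HS,WS,HB,WB)
7. HS+HB →  (far: HS,HB,HQ,WQ; near: WS,WB)
8. WQ ←       (far: HS,HB,HQ; near: WS,WB,WQ)
9. WS+WB →  (far: HS,WS,HB,WB,HQ; near: WQ)
10. HQ ←      (far: HS,WS,HB,WB; near: HQ,WQ)
11. HQ+WQ → (far: all six; near: empty)
In every state each wife is either with her husband or with no other man.
Minimum trips = 11

11


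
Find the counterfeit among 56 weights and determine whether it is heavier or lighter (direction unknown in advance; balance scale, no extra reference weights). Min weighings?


Let n = 56. 112 possibilities (n weights × lighter/heavier); each weighing has 3 outcomes.
Bound for k weighings: say the first weighing puts j weights on each pan. If it tips, the 2j weighed weights remain suspects (each with a known direction) and k-1 weighings give 3^(k-1) outcomes; 3^(k-1) is odd, so 2j ≤ 3^(k-1) - 1. If it balances, the n - 2j unweighed weights remain with direction unknown: 2(n - 2j) ≤ 3^(k-1) - 1 by the same parity argument. Adding, n ≤ (3^(k-1) - 1) + (3^(k-1) - 1)/2 = (3^k - 3)/2, and the classical three-group strategy achieves this (3 weights in 2 weighings, 12 in 3, 39 in 4, 120 in 5).
So we need the smallest k with (3^k - 3)/2 ≥ 56.
k = 4: (3^4 - 3)/2 = 39 < 56 ✗
k = 5: (3^5 - 3)/2 = 120 ≥ 56 ✓

5


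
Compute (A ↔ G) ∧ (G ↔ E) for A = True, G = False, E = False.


A = True, G = False, E = False
Step 1: A ↔ G is true when A and G have the same value. Result: False
Step 2: G ↔ E is true when G and E have the same value. Result: True
Step 3: False ∧ True = False

False


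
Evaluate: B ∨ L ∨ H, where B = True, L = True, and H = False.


B = True, L = True, H = False
Step 1: B ∨ L = True OR True = True
Step 2: True ∨ H = True OR False = True
OR is true when at least one operand is true.

True


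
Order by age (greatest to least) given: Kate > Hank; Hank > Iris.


Constraints: Kate > Hank; Hank > Iris
Method: at each step, the next-highest is the one remaining person who never appears on the smaller side of a constraint between remaining people.
  Step 1: remaining {Iris, Kate, Hank}; on the smaller side: {Iris, Hank} → Kate is next (Kate > Hank).
  Step 2: remaining {Iris, Hank}; on the smaller side: {Iris} → Hank is next (Hank > Iris).
  Step 3: only Iris remains → lowest.
Final ranking (highest to lowest):

Kate > Hank > Iris


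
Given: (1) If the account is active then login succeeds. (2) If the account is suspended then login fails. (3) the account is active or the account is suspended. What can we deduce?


Constructive dilemma: (P → Q) ∧ (R → S), P ∨ R ⊢ Q ∨ S
Premise 1: the account is active → login succeeds
Premise 2: the account is suspended → login fails
Premise 3: the account is active ∨ the account is suspended
Case 1: Assuming the account is active, then by Premise 1, login succeeds.
Case 2: Assuming the account is suspended, then by Premise 2, login fails.
Since one of the account is active or the account is suspended must hold, we get login succeeds or login fails.

Login succeeds or login fails.


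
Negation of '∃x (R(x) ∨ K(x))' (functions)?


Original: ∃x (R(x) ∨ K(x))
Rule: ¬∀→∃, ¬∃→∀, negate predicate.
Negation: ∀x (¬R(x) ∧ ¬K(x))

∀x (¬R(x) ∧ ¬K(x))


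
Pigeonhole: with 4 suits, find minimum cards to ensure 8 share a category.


Pigeonhole: to guarantee k in one of n categories, need (k-1)×n + 1.
k = 8, n = 4
Minimum = (8-1) × 4 + 1 = 7 × 4 + 1

29


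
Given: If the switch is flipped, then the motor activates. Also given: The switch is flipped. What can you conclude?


Modus ponens: P → Q, P ⊢ Q
P: the switch is flipped
Q: the motor activates
We have P → Q and P is true.
By modus ponens, Q must be true.

The motor activates


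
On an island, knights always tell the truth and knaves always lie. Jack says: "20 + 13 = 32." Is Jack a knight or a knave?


Statement: "20 + 13 = 32."
Actual: 20 + 13 = 33
Claimed: 32
Statement is FALSE → Jack lies → Knave

Knave


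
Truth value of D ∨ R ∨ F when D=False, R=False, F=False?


D = False, R = False, F = False
Expression: D ∨ R ∨ F
Step 1: D ∨ R = False OR False = False
Step 2: (False) ∨ F = False OR False = False

False


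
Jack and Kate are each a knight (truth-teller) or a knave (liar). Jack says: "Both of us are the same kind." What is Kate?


Jack says: "Both of us are the same kind."
Case 1: Jack is a Knight (truth-teller)
  Statement is true → they ARE the same → Kate is also a Knight
Case 2: Jack is a Knave (liar)
  Statement is false → they are NOT the same → Kate is a Knight
In both cases, Kate is a Knight.

Knight


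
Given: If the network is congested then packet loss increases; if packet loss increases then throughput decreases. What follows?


Hypothetical syllogism: P → Q, Q → R ⊢ P → R
Premise 1: the network is congested → packet loss increases
Premise 2: packet loss increases → throughput decreases
Chain the implications: the middle term (packet loss increases) links the two.
Conclusion: If the network is congested, then throughput decreases.

If the network is congested, then throughput decreases.


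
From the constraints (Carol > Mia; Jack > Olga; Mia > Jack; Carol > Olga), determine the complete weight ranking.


Constraints: Carol > Mia; Jack > Olga; Mia > Jack; Carol > Olga
Method: at each step, the next-highest is the one remaining person who never appears on the smaller side of a constraint between remaining people.
  Step 1: remaining {Carol, Jack, Mia, Olga}; on the smaller side: {Jack, Mia, Olga} → Carol is next (Carol > Mia; Carol > Olga).
  Step 2: remaining {Jack, Mia, Olga}; on the smaller side: {Jack, Olga} → Mia is next (Mia > Jack).
  Step 3: remaining {Jack, Olga}; on the smaller side: {Olga} → Jack is next (Jack > Olga).
  Step 4: only Olga remains → lowest.
Final ranking (highest to lowest):

Carol > Mia > Jack > Olga


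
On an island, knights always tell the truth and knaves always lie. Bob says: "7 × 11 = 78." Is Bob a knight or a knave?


Statement: "7 × 11 = 78."
Actual: 7 × 11 = 77
Claimed: 78
Statement is FALSE → Bob lies → Knave

Knave


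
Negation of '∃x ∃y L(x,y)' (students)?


Original: ∃x ∃y L(x,y)
Rule: ¬∀→∃, ¬∃→∀, negate predicate.
Negation: ∀x ∀y ¬L(x,y)

∀x ∀y ¬L(x,y)


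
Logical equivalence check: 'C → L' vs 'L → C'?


Expression 1: C → L
Expression 2: L → C
Truth table (C L | Expr1 Expr2):
  T T |   T     T
  T F |   F     T   ← differ
  F T |   T     F   ← differ
  F F |   T     T
Counterexample: C=T, L=F gives Expr1 = F but Expr2 = T, so the expressions are NOT logically equivalent.

No


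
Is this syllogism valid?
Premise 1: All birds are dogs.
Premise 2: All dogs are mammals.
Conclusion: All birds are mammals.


Premise 1: All birds are dogs.
Premise 2: All dogs are mammals.
Conclusion: All birds are mammals.
Barbara syllogism (AAA-1): All A are B, All B are C → All A are C.
Middle term (dogs) distributed in premise 2.

Valid


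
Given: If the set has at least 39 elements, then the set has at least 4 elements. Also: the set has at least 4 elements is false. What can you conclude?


Modus tollens: P → Q, ¬Q ⊢ ¬P
P: the set has at least 39 elements
Q: the set has at least 4 elements
We have P → Q and Q is false.
By modus tollens, P must be false.

It is not the case that the set has at least 39 elements


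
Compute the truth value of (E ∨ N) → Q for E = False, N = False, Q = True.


E = False, N = False, Q = True
Step 1: E ∨ N = False OR False = False
Step 2: (False) → Q: false only when antecedent=True and Q=False.
Result: True

True


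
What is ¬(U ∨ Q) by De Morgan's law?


De Morgan's law: ¬(P ∨ Q) ≡ ¬P ∧ ¬Q
¬(U ∨ Q) = ¬U ∧ ¬Q

¬U ∧ ¬Q


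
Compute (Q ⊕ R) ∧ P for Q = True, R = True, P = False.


Q = True, R = True, P = False
Step 1: Q ⊕ R = True XOR True = False
Step 2: False ∧ P = False AND False = False
XOR true when exactly one of Q,R is true; then AND with P.

False


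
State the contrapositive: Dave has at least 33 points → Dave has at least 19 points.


Original: If Dave has at least 33 points, then Dave has at least 19 points
Contrapositive: If ¬Q, then ¬P
Negate Q: not (Dave has at least 19 points)
Negate P: not (Dave has at least 33 points)

If not (Dave has at least 19 points), then not (Dave has at least 33 points).


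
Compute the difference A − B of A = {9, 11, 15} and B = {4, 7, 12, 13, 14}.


A = {9, 11, 15}
B = {4, 7, 12, 13, 14}
Operation: difference A − B
In A but not B: 9, 11, 15

{9, 11, 15}


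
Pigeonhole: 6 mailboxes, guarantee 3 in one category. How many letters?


Pigeonhole: to guarantee k in one of n categories, need (k-1)×n + 1.
k = 3, n = 6
Minimum = (3-1) × 6 + 1 = 2 × 6 + 1

13


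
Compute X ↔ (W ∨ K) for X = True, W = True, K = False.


X = True, W = True, K = False
Step 1: W ∨ K = True OR False = True
Step 2: X ↔ (True): true when both sides have same truth value.
Result: True ↔ True = True

True


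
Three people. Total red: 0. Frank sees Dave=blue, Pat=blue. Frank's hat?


Total red = 0, seen red = 0
Own red = 0 - 0 = 0
Frank's hat is blue.

blue


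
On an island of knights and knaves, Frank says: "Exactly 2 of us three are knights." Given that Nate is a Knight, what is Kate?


Frank claims exactly 2 knights among Frank, Nate, Kate.
Given: Nate is a Knight.

Case 1: Frank is a Knight (tells truth)
  Then exactly 2 of the three are knights.
  Counting Frank, Nate: 2 knight(s) so far. Need 0 more → Kate = Knave.
Case 2: Frank is a Knave (lies)
  Then the count is NOT 2.
  If Kate = Knight, count = 2 = 2 → claim would be true, contradicts lie.
  If Kate = Knave, count = 1 ≠ 2 → lie confirmed ✓

Kate is a Knave.

Knave


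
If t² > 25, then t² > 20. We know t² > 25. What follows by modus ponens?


Modus ponens: P → Q, P ⊢ Q
P: t² > 25
Q: t² > 20
We have P → Q and P is true.
By modus ponens, Q must be true.

t² > 20


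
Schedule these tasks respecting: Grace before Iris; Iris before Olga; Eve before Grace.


Constraints: Grace before Iris; Iris before Olga; Eve before Grace
Method: repeatedly schedule the remaining task that has no remaining task required before it.
  Step 1: remaining {Iris, Grace, Olga, Eve}; every task except Eve still has a predecessor pending → schedule Eve.
  Step 2: remaining {Iris, Grace, Olga}; every task except Grace still has a predecessor pending → schedule Grace.
  Step 3: remaining {Iris, Olga}; every task except Iris still has a predecessor pending → schedule Iris.
  Step 4: only Olga remains → schedule Olga.
Resulting order:

Eve → Grace → Iris → Olga


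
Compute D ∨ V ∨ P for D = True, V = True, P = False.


D = True, V = True, P = False
Step 1: D ∨ V = True OR True = True
Step 2: True ∨ P = True OR False = True
OR is true when at least one operand is true.

True


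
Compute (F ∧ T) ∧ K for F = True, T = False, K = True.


F = True, T = False, K = True
Step 1: F ∧ T = True AND False = False
Step 2: False ∧ K = False AND True = False
AND is true only when ALL operands are true.

False


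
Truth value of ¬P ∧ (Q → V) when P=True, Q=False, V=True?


P = True, Q = False, V = True
Expression: ¬P ∧ (Q → V)
Step 1: ¬P = NOT True = False
Step 2: Q → V = False → True (false only if Q=True, V=False) = True
Step 3: (False) ∧ (True) = False AND True = False

False


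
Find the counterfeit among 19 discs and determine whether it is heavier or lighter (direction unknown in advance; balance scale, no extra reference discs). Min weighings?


Let n = 19. 38 possibilities (n discs × lighter/heavier); each weighing has 3 outcomes.
Bound for k weighings: say the first weighing puts j discs on each pan. If it tips, the 2j weighed discs remain suspects (each with a known direction) and k-1 weighings give 3^(k-1) outcomes; 3^(k-1) is odd, so 2j ≤ 3^(k-1) - 1. If it balances, the n - 2j unweighed discs remain with direction unknown: 2(n - 2j) ≤ 3^(k-1) - 1 by the same parity argument. Adding, n ≤ (3^(k-1) - 1) + (3^(k-1) - 1)/2 = (3^k - 3)/2, and the classical three-group strategy achieves this (3 discs in 2 weighings, 12 in 3, 39 in 4, 120 in 5).
So we need the smallest k with (3^k - 3)/2 ≥ 19.
k = 3: (3^3 - 3)/2 = 12 < 19 ✗
k = 4: (3^4 - 3)/2 = 39 ≥ 19 ✓

4


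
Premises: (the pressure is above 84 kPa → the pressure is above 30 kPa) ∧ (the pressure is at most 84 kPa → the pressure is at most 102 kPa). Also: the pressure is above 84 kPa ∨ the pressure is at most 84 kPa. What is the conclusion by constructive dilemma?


Constructive dilemma: (P → Q) ∧ (R → S), P ∨ R ⊢ Q ∨ S
Premise 1: the pressure is above 84 kPa → the pressure is above 30 kPa
Premise 2: the pressure is at most 84 kPa → the pressure is at most 102 kPa
Premise 3: the pressure is above 84 kPa ∨ the pressure is at most 84 kPa
Case 1: Assuming the pressure is above 84 kPa, then by Premise 1, the pressure is above 30 kPa.
Case 2: Assuming the pressure is at most 84 kPa, then by Premise 2, the pressure is at most 102 kPa.
Since one of the pressure is above 84 kPa or the pressure is at most 84 kPa must hold, we get the pressure is above 30 kPa or the pressure is at most 102 kPa.

The pressure is above 30 kPa or the pressure is at most 102 kPa.


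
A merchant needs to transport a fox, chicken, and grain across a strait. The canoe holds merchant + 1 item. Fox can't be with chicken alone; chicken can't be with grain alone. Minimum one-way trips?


1. merchant+chicken → 2. merchant ← 3. merchant+fox → 4. merchant+chicken ← 5. merchant+grain → 6. merchant ← 7. merchant+chicken →
Minimum trips = 7

7


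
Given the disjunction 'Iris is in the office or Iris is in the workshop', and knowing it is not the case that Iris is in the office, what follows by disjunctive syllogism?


Disjunctive syllogism: P ∨ Q, ¬P ⊢ Q
Disjunction: Iris is in the office ∨ Iris is in the workshop
We know it is not the case that Iris is in the office.
By disjunctive syllogism, the other disjunct must be true.

Iris is in the workshop


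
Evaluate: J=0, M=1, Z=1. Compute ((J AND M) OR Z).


J AND M = 0&1 = 0
0 OR 1 = 1

1


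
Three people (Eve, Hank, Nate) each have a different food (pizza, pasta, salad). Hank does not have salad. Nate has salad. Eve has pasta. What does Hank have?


From clues:
  Nate → salad
  Eve → pasta
By elimination, Hank gets the remaining.

pizza


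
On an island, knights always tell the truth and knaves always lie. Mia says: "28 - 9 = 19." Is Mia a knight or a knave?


Statement: "28 - 9 = 19."
Actual: 28 - 9 = 19
Claimed: 19
Statement is TRUE → Mia tells the truth → Knight

Knight


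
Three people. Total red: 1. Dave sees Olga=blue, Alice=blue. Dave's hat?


Total red = 1, seen red = 0
Own red = 1 - 0 = 1
Dave's hat is red.

red


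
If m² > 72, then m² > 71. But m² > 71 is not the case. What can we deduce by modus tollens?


Modus tollens: P → Q, ¬Q ⊢ ¬P
P: m² > 72
Q: m² > 71
We have P → Q and Q is false.
By modus tollens, P must be false.

It is not the case that m² > 72


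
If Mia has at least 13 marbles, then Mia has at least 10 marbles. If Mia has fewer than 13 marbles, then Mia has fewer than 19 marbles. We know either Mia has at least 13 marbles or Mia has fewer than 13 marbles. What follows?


Constructive dilemma: (P → Q) ∧ (R → S), P ∨ R ⊢ Q ∨ S
Premise 1: Mia has at least 13 marbles → Mia has at least 10 marbles
Premise 2: Mia has fewer than 13 marbles → Mia has fewer than 19 marbles
Premise 3: Mia has at least 13 marbles ∨ Mia has fewer than 13 marbles
Case 1: Assuming Mia has at least 13 marbles, then by Premise 1, Mia has at least 10 marbles.
Case 2: Assuming Mia has fewer than 13 marbles, then by Premise 2, Mia has fewer than 19 marbles.
Since one of Mia has at least 13 marbles or Mia has fewer than 13 marbles must hold, we get Mia has at least 10 marbles or Mia has fewer than 19 marbles.

Mia has at least 10 marbles or Mia has fewer than 19 marbles.


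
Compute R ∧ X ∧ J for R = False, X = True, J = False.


R = False, X = True, J = False
Step 1: R ∧ X = False AND True = False
Step 2: (False) ∧ J = (False) AND False = False
AND is true only when ALL operands are true.

False


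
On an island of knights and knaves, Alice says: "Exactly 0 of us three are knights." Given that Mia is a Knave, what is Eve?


Alice claims exactly 0 knights among Alice, Mia, Eve.
Given: Mia is a Knave.

Case 1: Alice is a Knight (tells truth)
  Then exactly 0 of the three are knights.
  Counting Alice, Mia: 1 knight(s) so far. Need -1 more → impossible.
Case 2: Alice is a Knave (lies)
  Then the count is NOT 0.
  If Eve = Knave, count = 0 = 0 → claim would be true, contradicts lie.
  If Eve = Knight, count = 1 ≠ 0 → lie confirmed ✓

Eve is a Knight.

Knight


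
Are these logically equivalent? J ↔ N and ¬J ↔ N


Expression 1: J ↔ N
Expression 2: ¬J ↔ N
Truth table (J N | Expr1 Expr2):
  T T |   T     F   ← differ
  T F |   F     T   ← differ
  F T |   F     T   ← differ
  F F |   T     F   ← differ
Counterexample: J=T, N=T gives Expr1 = T but Expr2 = F, so the expressions are NOT logically equivalent.

No


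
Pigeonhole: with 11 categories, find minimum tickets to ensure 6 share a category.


Pigeonhole: to guarantee k in one of n categories, need (k-1)×n + 1.
k = 6, n = 11
Minimum = (6-1) × 11 + 1 = 5 × 11 + 1

56


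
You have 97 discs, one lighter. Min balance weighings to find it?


Each weighing has 3 outcomes (left heavy / balance / right heavy), so k weighings distinguish at most 3^k cases; splitting into three near-equal groups achieves this.
Need 3^k ≥ 97: 3^4 = 81 < 97 ≤ 3^5 = 243
k = ⌈log₃(97)⌉ = 5

5


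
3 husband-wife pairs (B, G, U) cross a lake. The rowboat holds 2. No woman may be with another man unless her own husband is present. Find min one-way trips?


Label couples B, G, U (H = husband, W = wife).
Counting alone: 6 people, the rowboat carries 2 and someone must bring it back, so each round trip nets at most +1 on the far side until the last crossing → at least 9 trips. The jealousy constraint makes 9 impossible; the shortest valid schedule has 11:
1. WB+WG →  (far: WB,WG; near: HB,HG,HU,WU)
2. WB ←       (far: WG; near: HB,HG,HU,WB,WU)
3. WB+WU →  (far: WB,WG,WU; near: HB,HG,HU)
4. WB ←       (far: WG,WU; near: HB,HG,HU,WB)
5. HG+HU →  (far: HG,WG,HU,WU; near: HB,WB)
6. HG+WG ←  (far: HU,WU; near: HB,WB,HG,WG)
7. HB+HG →  (far: HB,HG,HU,WU; near: WB,WG)
8. WU ←       (far: HB,HG,HU; near: WB,WG,WU)
9. WB+WG →  (far: HB,WB,HG,WG,HU; near: WU)
10. HU ←      (far: HB,WB,HG,WG; near: HU,WU)
11. HU+WU → (far: all six; near: empty)
In every state each wife is either with her husband or with no other man.
Minimum trips = 11

11


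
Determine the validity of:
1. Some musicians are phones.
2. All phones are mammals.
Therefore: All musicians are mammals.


Premise 1: Some musicians are phones.
Premise 2: All phones are mammals.
Conclusion: All musicians are mammals.
Fallacy: illicit minor. The minor term (musicians) is distributed in the conclusion ('All musicians ...') but undistributed in its premise ('Some musicians are phones' doesn't cover all musicians).
Only 'Some musicians are mammals' follows, not 'All'.

Invalid


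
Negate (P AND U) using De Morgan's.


De Morgan's law: ¬(P ∧ Q) ≡ ¬P ∨ ¬Q
¬(P ∧ U) = ¬P ∨ ¬U

¬P ∨ ¬U


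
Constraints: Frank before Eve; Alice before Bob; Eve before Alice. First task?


Constraints: Frank before Eve; Alice before Bob; Eve before Alice
The first task can have nothing scheduled before it, so it must never appear on the right of a 'before'.
Tasks appearing after some 'before': Eve, Bob, Alice.
The only task not in that list is Frank → it is first.

Frank


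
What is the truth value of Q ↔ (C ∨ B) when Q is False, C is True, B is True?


Q = False, C = True, B = True
Step 1: C ∨ B = True OR True = True
Step 2: Q ↔ (True): true when both sides have same truth value.
Result: False ↔ True = False

False


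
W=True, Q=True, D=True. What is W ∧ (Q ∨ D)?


W = True, Q = True, D = True
Expression: W ∧ (Q ∨ D)
Step 1: Q ∨ D = True OR True = True
Step 2: W ∧ (True) = True AND True = True

True


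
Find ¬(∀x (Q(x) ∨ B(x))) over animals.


Original: ∀x (Q(x) ∨ B(x))
Rule: ¬∀→∃, ¬∃→∀, negate predicate.
Negation: ∃x (¬Q(x) ∧ ¬B(x))

∃x (¬Q(x) ∧ ¬B(x))


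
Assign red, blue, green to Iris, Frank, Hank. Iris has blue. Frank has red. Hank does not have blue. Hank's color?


From clues:
  Frank → red
  Iris → blue
By elimination, Hank gets the remaining.

green


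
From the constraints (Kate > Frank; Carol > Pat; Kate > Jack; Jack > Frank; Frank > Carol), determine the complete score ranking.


Constraints: Kate > Frank; Carol > Pat; Kate > Jack; Jack > Frank; Frank > Carol
Method: at each step, the next-highest is the one remaining person who never appears on the smaller side of a constraint between remaining people.
  Step 1: remaining {Frank, Carol, Jack, Kate, Pat}; on the smaller side: {Frank, Carol, Jack, Pat} → Kate is next (Kate > Frank; Kate > Jack).
  Step 2: remaining {Frank, Carol, Jack, Pat}; on the smaller side: {Frank, Carol, Pat} → Jack is next (Jack > Frank).
  Step 3: remaining {Frank, Carol, Pat}; on the smaller side: {Carol, Pat} → Frank is next (Frank > Carol).
  Step 4: remaining {Carol, Pat}; on the smaller side: {Pat} → Carol is next (Carol > Pat).
  Step 5: only Pat remains → lowest.
Final ranking (highest to lowest):

Kate > Jack > Frank > Carol > Pat


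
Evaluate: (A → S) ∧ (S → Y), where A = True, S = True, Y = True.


A = True, S = True, Y = True
Step 1: A → S is false only when A=True and S=False. Result: True
Step 2: S → Y is false only when S=True and Y=False. Result: True
Step 3: True ∧ True = True

True


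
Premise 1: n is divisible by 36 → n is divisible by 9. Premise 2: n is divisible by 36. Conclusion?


Modus ponens: P → Q, P ⊢ Q
P: n is divisible by 36
Q: n is divisible by 9
We have P → Q and P is true.
By modus ponens, Q must be true.

n is divisible by 9


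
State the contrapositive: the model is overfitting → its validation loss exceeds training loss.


Original: If the model is overfitting, then its validation loss exceeds training loss
Contrapositive: If ¬Q, then ¬P
Negate Q: not (its validation loss exceeds training loss)
Negate P: not (the model is overfitting)

If not (its validation loss exceeds training loss), then not (the model is overfitting).


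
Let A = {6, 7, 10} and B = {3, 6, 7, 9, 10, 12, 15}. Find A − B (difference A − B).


A = {6, 7, 10}
B = {3, 6, 7, 9, 10, 12, 15}
Operation: difference A − B
In A but not B: none

∅


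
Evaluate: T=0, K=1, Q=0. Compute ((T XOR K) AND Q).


T XOR K = 0^1 = 1
1 AND 0 = 0

0


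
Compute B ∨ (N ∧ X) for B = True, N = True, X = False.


B = True, N = True, X = False
Step 1: N ∧ X = True AND False = False
Step 2: B ∨ False = True OR False = True
AND evaluated first (higher precedence); then OR applied.

True


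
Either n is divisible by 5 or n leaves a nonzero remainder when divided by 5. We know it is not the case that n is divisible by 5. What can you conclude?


Disjunctive syllogism: P ∨ Q, ¬P ⊢ Q
Disjunction: n is divisible by 5 ∨ n leaves a nonzero remainder when divided by 5
We know it is not the case that n is divisible by 5.
By disjunctive syllogism, the other disjunct must be true.

n leaves a nonzero remainder when divided by 5


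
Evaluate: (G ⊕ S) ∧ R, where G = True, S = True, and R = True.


G = True, S = True, R = True
Step 1: G ⊕ S = True XOR True = False
Step 2: False ∧ R = False AND True = False
XOR true when exactly one of G,S is true; then AND with R.

False


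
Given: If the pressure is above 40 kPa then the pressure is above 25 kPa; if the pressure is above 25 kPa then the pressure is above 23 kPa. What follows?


Hypothetical syllogism: P → Q, Q → R ⊢ P → R
Premise 1: the pressure is above 40 kPa → the pressure is above 25 kPa
Premise 2: the pressure is above 25 kPa → the pressure is above 23 kPa
Chain the implications: the middle term (the pressure is above 25 kPa) links the two.
Conclusion: If the pressure is above 40 kPa, then the pressure is above 23 kPa.

If the pressure is above 40 kPa, then the pressure is above 23 kPa.


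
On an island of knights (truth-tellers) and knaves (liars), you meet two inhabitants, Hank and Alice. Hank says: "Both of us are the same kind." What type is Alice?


Hank says: "Both of us are the same kind."
Case 1: Hank is a Knight (truth-teller)
  Statement is true → they ARE the same → Alice is also a Knight
Case 2: Hank is a Knave (liar)
  Statement is false → they are NOT the same → Alice is a Knight
In both cases, Alice is a Knight.

Knight


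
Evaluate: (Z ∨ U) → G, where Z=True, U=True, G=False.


Z = True, U = True, G = False
Expression: (Z ∨ U) → G
Step 1: Z ∨ U = True OR True = True
Step 2: (True) → G = True → False (false only if antecedent True and consequent False) = False

False


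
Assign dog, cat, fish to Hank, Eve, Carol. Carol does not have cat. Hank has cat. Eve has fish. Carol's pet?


From clues:
  Hank → cat
  Eve → fish
By elimination, Carol gets the remaining.

dog


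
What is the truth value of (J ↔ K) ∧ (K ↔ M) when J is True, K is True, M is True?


J = True, K = True, M = True
Step 1: J ↔ K is true when J and K have the same value. Result: True
Step 2: K ↔ M is true when K and M have the same value. Result: True
Step 3: True ∧ True = True

True


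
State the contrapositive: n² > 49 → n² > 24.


Original: If n² > 49, then n² > 24
Contrapositive: If ¬Q, then ¬P
Negate Q: not (n² > 24)
Negate P: not (n² > 49)

If not (n² > 24), then not (n² > 49).


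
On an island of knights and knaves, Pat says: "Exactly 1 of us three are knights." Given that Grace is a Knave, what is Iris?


Pat claims exactly 1 knights among Pat, Grace, Iris.
Given: Grace is a Knave.

Case 1: Pat is a Knight (tells truth)
  Then exactly 1 of the three are knights.
  Counting Pat, Grace: 1 knight(s) so far. Need 0 more → Iris = Knave.
Case 2: Pat is a Knave (lies)
  Then the count is NOT 1.
  If Iris = Knight, count = 1 = 1 → claim would be true, contradicts lie.
  If Iris = Knave, count = 0 ≠ 1 → lie confirmed ✓

Iris is a Knave.

Knave


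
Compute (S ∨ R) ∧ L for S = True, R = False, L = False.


S = True, R = False, L = False
Step 1: S ∨ R = True OR False = True
Step 2: True ∧ L = True AND False = False
OR is true when at least one operand is true; AND requires both.

False


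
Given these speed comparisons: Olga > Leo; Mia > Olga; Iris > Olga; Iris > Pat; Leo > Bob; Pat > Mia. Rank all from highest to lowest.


Constraints: Olga > Leo; Mia > Olga; Iris > Olga; Iris > Pat; Leo > Bob; Pat > Mia
Method: at each step, the next-highest is the one remaining person who never appears on the smaller side of a constraint between remaining people.
  Step 1: remaining {Leo, Pat, Olga, Mia, Bob, Iris}; on the smaller side: {Leo, Pat, Olga, Mia, Bob} → Iris is next (Iris > Olga; Iris > Pat).
  Step 2: remaining {Leo, Pat, Olga, Mia, Bob}; on the smaller side: {Leo, Olga, Mia, Bob} → Pat is next (Pat > Mia).
  Step 3: remaining {Leo, Olga, Mia, Bob}; on the smaller side: {Leo, Olga, Bob} → Mia is next (Mia > Olga).
  Step 4: remaining {Leo, Olga, Bob}; on the smaller side: {Leo, Bob} → Olga is next (Olga > Leo).
  Step 5: remaining {Leo, Bob}; on the smaller side: {Bob} → Leo is next (Leo > Bob).
  Step 6: only Bob remains → lowest.
Final ranking (highest to lowest):

Iris > Pat > Mia > Olga > Leo > Bob


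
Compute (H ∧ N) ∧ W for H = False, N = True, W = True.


H = False, N = True, W = True
Step 1: H ∧ N = False AND True = False
Step 2: False ∧ W = False AND True = False
AND is true only when ALL operands are true.

False


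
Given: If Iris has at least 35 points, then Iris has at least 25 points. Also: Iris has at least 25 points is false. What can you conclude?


Modus tollens: P → Q, ¬Q ⊢ ¬P
P: Iris has at least 35 points
Q: Iris has at least 25 points
We have P → Q and Q is false.
By modus tollens, P must be false.

It is not the case that Iris has at least 35 points


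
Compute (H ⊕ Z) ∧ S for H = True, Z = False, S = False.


H = True, Z = False, S = False
Step 1: H ⊕ Z = True XOR False = True
Step 2: True ∧ S = True AND False = False
XOR true when exactly one of H,Z is true; then AND with S.

False


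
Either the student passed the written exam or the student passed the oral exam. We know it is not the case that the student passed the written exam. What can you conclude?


Disjunctive syllogism: P ∨ Q, ¬P ⊢ Q
Disjunction: the student passed the written exam ∨ the student passed the oral exam
We know it is not the case that the student passed the written exam.
By disjunctive syllogism, the other disjunct must be true.

The student passed the oral exam


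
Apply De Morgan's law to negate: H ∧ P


De Morgan's law: ¬(P ∧ Q) ≡ ¬P ∨ ¬Q
¬(H ∧ P) = ¬H ∨ ¬P

¬H ∨ ¬P


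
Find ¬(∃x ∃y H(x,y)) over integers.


Original: ∃x ∃y H(x,y)
Rule: ¬∀→∃, ¬∃→∀, negate predicate.
Negation: ∀x ∀y ¬H(x,y)

∀x ∀y ¬H(x,y)


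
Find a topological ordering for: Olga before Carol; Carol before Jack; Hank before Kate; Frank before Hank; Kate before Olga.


Constraints: Olga before Carol; Carol before Jack; Hank before Kate; Frank before Hank; Kate before Olga
Method: repeatedly schedule the remaining task that has no remaining task required before it.
  Step 1: remaining {Hank, Olga, Carol, Kate, Jack, Frank}; every task except Frank still has a predecessor pending → schedule Frank.
  Step 2: remaining {Hank, Olga, Carol, Kate, Jack}; every task except Hank still has a predecessor pending → schedule Hank.
  Step 3: remaining {Olga, Carol, Kate, Jack}; every task except Kate still has a predecessor pending → schedule Kate.
  Step 4: remaining {Olga, Carol, Jack}; every task except Olga still has a predecessor pending → schedule Olga.
  Step 5: remaining {Carol, Jack}; every task except Carol still has a predecessor pending → schedule Carol.
  Step 6: only Jack remains → schedule Jack.
Resulting order:

Frank → Hank → Kate → Olga → Carol → Jack


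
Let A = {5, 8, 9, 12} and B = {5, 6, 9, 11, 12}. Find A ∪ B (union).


A = {5, 8, 9, 12}
B = {5, 6, 9, 11, 12}
Operation: union
All elements combined: 5, 6, 8, 9, 11, 12

{5, 6, 8, 9, 11, 12}


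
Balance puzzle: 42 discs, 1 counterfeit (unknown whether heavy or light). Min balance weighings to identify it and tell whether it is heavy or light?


Let n = 42. 84 possibilities (n discs × lighter/heavier); each weighing has 3 outcomes.
Bound for k weighings: say the first weighing puts j discs on each pan. If it tips, the 2j weighed discs remain suspects (each with a known direction) and k-1 weighings give 3^(k-1) outcomes; 3^(k-1) is odd, so 2j ≤ 3^(k-1) - 1. If it balances, the n - 2j unweighed discs remain with direction unknown: 2(n - 2j) ≤ 3^(k-1) - 1 by the same parity argument. Adding, n ≤ (3^(k-1) - 1) + (3^(k-1) - 1)/2 = (3^k - 3)/2, and the classical three-group strategy achieves this (3 discs in 2 weighings, 12 in 3, 39 in 4, 120 in 5).
So we need the smallest k with (3^k - 3)/2 ≥ 42.
k = 4: (3^4 - 3)/2 = 39 < 42 ✗
k = 5: (3^5 - 3)/2 = 120 ≥ 42 ✓

5


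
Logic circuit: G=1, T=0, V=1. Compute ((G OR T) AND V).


G OR T = 1|0 = 1
1 AND 1 = 1

1


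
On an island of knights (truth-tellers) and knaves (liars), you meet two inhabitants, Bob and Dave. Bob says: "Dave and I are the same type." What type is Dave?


Bob says: "Dave and I are the same type."
Case 1: Bob is a Knight (truth-teller)
  Statement is true → they ARE the same → Dave is also a Knight
Case 2: Bob is a Knave (liar)
  Statement is false → they are NOT the same → Dave is a Knight
In both cases, Dave is a Knight.

Knight


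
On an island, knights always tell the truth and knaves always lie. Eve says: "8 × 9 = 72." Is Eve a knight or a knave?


Statement: "8 × 9 = 72."
Actual: 8 × 9 = 72
Claimed: 72
Statement is TRUE → Eve tells the truth → Knight

Knight


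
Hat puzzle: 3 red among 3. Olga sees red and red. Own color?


Total red = 3, seen red = 2
Own red = 3 - 2 = 1
Olga's hat is red.

red


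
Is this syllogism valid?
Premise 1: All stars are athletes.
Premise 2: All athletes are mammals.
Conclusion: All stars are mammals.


Premise 1: All stars are athletes.
Premise 2: All athletes are mammals.
Conclusion: All stars are mammals.
Barbara syllogism (AAA-1): All A are B, All B are C → All A are C.
Middle term (athletes) distributed in premise 2.

Valid


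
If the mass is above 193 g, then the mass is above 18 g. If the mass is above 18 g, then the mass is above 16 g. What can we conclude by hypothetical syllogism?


Hypothetical syllogism: P → Q, Q → R ⊢ P → R
Premise 1: the mass is above 193 g → the mass is above 18 g
Premise 2: the mass is above 18 g → the mass is above 16 g
Chain the implications: the middle term (the mass is above 18 g) links the two.
Conclusion: If the mass is above 193 g, then the mass is above 16 g.

If the mass is above 193 g, then the mass is above 16 g.


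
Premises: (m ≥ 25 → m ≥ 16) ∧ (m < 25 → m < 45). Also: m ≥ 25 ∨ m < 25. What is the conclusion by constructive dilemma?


Constructive dilemma: (P → Q) ∧ (R → S), P ∨ R ⊢ Q ∨ S
Premise 1: m ≥ 25 → m ≥ 16
Premise 2: m < 25 → m < 45
Premise 3: m ≥ 25 ∨ m < 25
Case 1: Assuming m ≥ 25, then by Premise 1, m ≥ 16.
Case 2: Assuming m < 25, then by Premise 2, m < 45.
Since one of m ≥ 25 or m < 25 must hold, we get m ≥ 16 or m < 45.

m ≥ 16 or m < 45.
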